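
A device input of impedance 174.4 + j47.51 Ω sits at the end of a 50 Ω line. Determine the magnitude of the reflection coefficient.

|Γ| ≈ 0.581

Γ = (Z_L − Z_0)/(Z_L + Z_0) = (124.4 + j47.51)/(224.4 + j47.51)
|Γ| = 133/229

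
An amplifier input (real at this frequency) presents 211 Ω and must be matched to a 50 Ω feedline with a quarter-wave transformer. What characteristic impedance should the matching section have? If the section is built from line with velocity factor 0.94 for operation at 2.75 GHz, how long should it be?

Z_qwt ≈ 103 Ω; length ≈ 2.56 cm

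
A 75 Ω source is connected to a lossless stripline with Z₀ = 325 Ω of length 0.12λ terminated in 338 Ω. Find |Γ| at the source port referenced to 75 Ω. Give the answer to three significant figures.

βl = 2π × 0.12 = 43.2°
tan(βl) = 0.939
Z_in = Z_0·(Z_L + jZ_0·tanβl)/(Z_0 + jZ_L·tanβl) = 326 − j12.7 Ω
Γ_s = (Z_in − Z_s)/(Z_in + Z_s) = (251 − j12.7)/(401 − j12.7), |Γ_s| = 0.626

|Γ| ≈ 0.626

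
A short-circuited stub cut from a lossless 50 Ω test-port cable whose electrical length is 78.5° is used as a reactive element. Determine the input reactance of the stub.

X_in ≈ 246 Ω (inductive)

tan(βl) = 4.92
For a short-circuited stub, Z_in = jZ_0·tan(βl)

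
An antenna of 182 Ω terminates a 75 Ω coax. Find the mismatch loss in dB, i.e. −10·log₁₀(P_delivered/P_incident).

Γ = (182 − 75)/(182 + 75) = 0.416
|Γ|² = 0.173, so P_del/P_inc = 1 − |Γ|² = 0.827
ML = −10·log₁₀(1 − |Γ|²)

mismatch loss ≈ 0.827 dB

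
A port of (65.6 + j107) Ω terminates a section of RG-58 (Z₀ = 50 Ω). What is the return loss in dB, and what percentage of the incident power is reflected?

Γ = (15.6 + j107)/(115.6 + j107), |Γ| = 0.686
RL = −20·log₁₀(0.686) = 3.27 dB
P_refl/P_inc = |Γ|² = 0.471

RL ≈ 3.27 dB; 47.1% of incident power reflected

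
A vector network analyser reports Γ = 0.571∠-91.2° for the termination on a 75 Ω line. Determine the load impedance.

Z_L = Z_0·(1 + Γ)/(1 − Γ) = 75·(0.988 − j0.571)/(1.01 + j0.571)

Z_L ≈ 37.4 − j63.4 Ω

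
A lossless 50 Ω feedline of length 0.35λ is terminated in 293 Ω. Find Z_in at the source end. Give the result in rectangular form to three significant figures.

βl = 2π × 0.35 = 126°
tan(βl) = tan(126°) = -1.38
Z_in = Z_0·(Z_L + jZ_0·tanβl)/(Z_0 + jZ_L·tanβl)
     = 50·(293 − j68.8)/(50 − j403)

Z_in ≈ 12.8 + j34.7 Ω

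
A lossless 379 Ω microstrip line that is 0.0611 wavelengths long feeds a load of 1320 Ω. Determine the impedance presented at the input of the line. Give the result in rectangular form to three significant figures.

Z_in ≈ 515 − j572 Ω

βl = 2π × 0.0611 = 22°
tan(βl) = tan(22°) = 0.404
Z_in = Z_0·(Z_L + jZ_0·tanβl)/(Z_0 + jZ_L·tanβl)
     = 379·(1320 + j153)/(379 + j533)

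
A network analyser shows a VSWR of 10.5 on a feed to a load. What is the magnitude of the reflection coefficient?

|Γ| ≈ 0.826

|Γ| = (S − 1)/(S + 1) = (10.5 − 1)/(10.5 + 1) = 9.5/11.5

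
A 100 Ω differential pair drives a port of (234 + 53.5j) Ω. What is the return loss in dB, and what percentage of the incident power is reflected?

Γ = (134 + j53.5)/(334 + j53.5), |Γ| = 0.427
RL = −20·log₁₀(0.427) = 7.4 dB
P_refl/P_inc = |Γ|² = 0.182

RL ≈ 7.4 dB; 18.2% of incident power reflected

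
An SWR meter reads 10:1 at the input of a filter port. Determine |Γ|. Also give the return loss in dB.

|Γ| = (S − 1)/(S + 1) = (10 − 1)/(10 + 1) = 9/11
RL = −20·log₁₀|Γ| = −20·log₁₀(0.818)

|Γ| ≈ 0.818; return loss ≈ 1.74 dB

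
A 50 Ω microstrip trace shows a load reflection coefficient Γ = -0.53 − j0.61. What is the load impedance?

Z_L = Z_0·(1 + Γ)/(1 − Γ) = 50·(0.47 − j0.61)/(1.53 + j0.61)

Z_L ≈ 6.4 − j22.5 Ω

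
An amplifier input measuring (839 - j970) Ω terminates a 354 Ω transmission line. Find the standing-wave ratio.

VSWR ≈ 5.79

Γ = (Z_L − Z_0)/(Z_L + Z_0) = (485 − j970)/(1193 − j970)
|Γ| = 1080/1540 = 0.705
VSWR = (1 + |Γ|)/(1 − |Γ|) = 1.71/0.295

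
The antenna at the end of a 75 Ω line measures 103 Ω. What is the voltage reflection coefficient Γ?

Γ = 0.157

Γ = (Z_L − Z_0)/(Z_L + Z_0) = (103 − 75)/(103 + 75) = 28/178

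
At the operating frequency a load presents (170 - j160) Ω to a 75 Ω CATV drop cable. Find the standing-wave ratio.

Γ = (Z_L − Z_0)/(Z_L + Z_0) = (95 − j160)/(245 − j160)
|Γ| = 186/293 = 0.636
VSWR = (1 + |Γ|)/(1 − |Γ|) = 1.64/0.364

VSWR ≈ 4.49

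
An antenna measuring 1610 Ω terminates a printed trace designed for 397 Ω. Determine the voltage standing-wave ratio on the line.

For a purely resistive load, VSWR = R_L/Z_0 or Z_0/R_L (whichever > 1) = 1610/397

VSWR ≈ 4.06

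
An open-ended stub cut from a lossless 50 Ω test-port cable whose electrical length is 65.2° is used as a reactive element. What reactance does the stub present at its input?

X_in ≈ -23.1 Ω (capacitive)

tan(βl) = 2.16
For an open-ended stub, Z_in = −jZ_0·cot(βl) = −jZ_0/tan(βl)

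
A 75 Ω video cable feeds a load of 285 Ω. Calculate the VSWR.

Γ = (285 − 75)/(285 + 75) = 0.583
VSWR = (1 + 0.583)/(1 − 0.583)

VSWR ≈ 3.8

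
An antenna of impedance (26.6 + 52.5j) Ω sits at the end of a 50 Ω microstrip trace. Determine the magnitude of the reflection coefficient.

|Γ| ≈ 0.619

Γ = (Z_L − Z_0)/(Z_L + Z_0) = (-23.4 + j52.5)/(76.6 + j52.5)
|Γ| = 57.5/92.9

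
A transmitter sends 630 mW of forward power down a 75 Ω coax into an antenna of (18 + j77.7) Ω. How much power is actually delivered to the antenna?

P_delivered ≈ 232 mW

|Γ| = |(-57 + j77.7)/(93 + j77.7)| = 0.795
|Γ|² = 0.632
P_refl = |Γ|²·P_inc = 398 mW, P_del = (1 − |Γ|²)·P_inc = 232 mW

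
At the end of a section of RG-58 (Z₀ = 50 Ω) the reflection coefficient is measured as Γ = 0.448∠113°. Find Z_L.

Z_L = Z_0·(1 + Γ)/(1 − Γ) = 50·(0.825 + j0.412)/(1.18 − j0.412)

Z_L ≈ 25.8 + j26.6 Ω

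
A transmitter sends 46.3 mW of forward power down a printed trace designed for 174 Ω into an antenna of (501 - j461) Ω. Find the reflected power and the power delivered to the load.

|Γ| = |(327 − j461)/(675 − j461)| = 0.691
|Γ|² = 0.478
P_refl = |Γ|²·P_inc = 22.1 mW, P_del = (1 − |Γ|²)·P_inc = 24.2 mW

P_reflected ≈ 22.1 mW; P_delivered ≈ 24.2 mW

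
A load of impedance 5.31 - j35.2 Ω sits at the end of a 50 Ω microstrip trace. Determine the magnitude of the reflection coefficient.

|Γ| ≈ 0.868

Γ = (Z_L − Z_0)/(Z_L + Z_0) = (-44.69 − j35.2)/(55.31 − j35.2)
|Γ| = 56.9/65.6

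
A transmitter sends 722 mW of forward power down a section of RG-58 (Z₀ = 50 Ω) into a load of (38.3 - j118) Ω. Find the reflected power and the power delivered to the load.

P_reflected ≈ 467 mW; P_delivered ≈ 255 mW

|Γ| = |(-11.7 − j118)/(88.3 − j118)| = 0.805
|Γ|² = 0.647
P_refl = |Γ|²·P_inc = 467 mW, P_del = (1 − |Γ|²)·P_inc = 255 mW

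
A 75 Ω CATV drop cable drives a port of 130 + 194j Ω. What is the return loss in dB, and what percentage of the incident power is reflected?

Γ = (55 + j194)/(205 + j194), |Γ| = 0.714
RL = −20·log₁₀(0.714) = 2.92 dB
P_refl/P_inc = |Γ|² = 0.51

RL ≈ 2.92 dB; 51% of incident power reflected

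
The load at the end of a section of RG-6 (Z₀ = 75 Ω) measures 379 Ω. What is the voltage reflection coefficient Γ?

Γ = (Z_L − Z_0)/(Z_L + Z_0) = (379 − 75)/(379 + 75) = 304/454

Γ = 0.67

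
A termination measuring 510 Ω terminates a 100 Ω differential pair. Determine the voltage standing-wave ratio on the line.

VSWR ≈ 5.1

Γ = (510 − 100)/(510 + 100) = 0.672
VSWR = (1 + 0.672)/(1 − 0.672)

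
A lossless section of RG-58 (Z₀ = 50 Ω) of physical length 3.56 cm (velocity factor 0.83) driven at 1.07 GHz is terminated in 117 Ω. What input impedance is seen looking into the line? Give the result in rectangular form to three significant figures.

λ = v/f = 0.83·c / 1.07 GHz = 0.233 m
βl = 2π·l/λ = 2π × 0.153 = 55.1°
tan(βl) = tan(55.1°) = 1.43
Z_in = Z_0·(Z_L + jZ_0·tanβl)/(Z_0 + jZ_L·tanβl)
     = 50·(117 + j71.6)/(50 + j168)

Z_in ≈ 29.2 − j26.2 Ω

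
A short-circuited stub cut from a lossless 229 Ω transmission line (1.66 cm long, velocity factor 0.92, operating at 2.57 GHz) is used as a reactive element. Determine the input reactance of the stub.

λ = v/f = 0.92·c / 2.57 GHz = 0.107 m
βl = 2π·l/λ = 2π × 0.155 = 55.6°
tan(βl) = 1.46
For a short-circuited stub, Z_in = jZ_0·tan(βl)

X_in ≈ 335 Ω (inductive)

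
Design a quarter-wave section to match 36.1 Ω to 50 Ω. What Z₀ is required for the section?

Z_qwt ≈ 42.5 Ω

Z_qwt = √(Z_0·R_L) = √(50 × 36.1) = √1805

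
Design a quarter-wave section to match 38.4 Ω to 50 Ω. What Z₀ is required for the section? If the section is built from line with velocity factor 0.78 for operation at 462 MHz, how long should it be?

Z_qwt = √(Z_0·R_L) = √(50 × 38.4) = √1920
λ = 0.78·c/f = 0.506 m, so l = λ/4 = 0.127 m

Z_qwt ≈ 43.8 Ω; length ≈ 12.7 cm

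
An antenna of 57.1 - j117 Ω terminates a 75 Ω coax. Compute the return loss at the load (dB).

RL ≈ 3.47 dB

Γ = (-17.9 − j117)/(132.1 − j117), |Γ| = 0.671
RL = −20·log₁₀|Γ| = −20·log₁₀(0.671)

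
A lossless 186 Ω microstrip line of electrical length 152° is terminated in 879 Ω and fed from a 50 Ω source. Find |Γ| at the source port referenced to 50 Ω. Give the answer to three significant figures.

tan(βl) = -0.532
Z_in = Z_0·(Z_L + jZ_0·tanβl)/(Z_0 + jZ_L·tanβl) = 154 + j288 Ω
Γ_s = (Z_in − Z_s)/(Z_in + Z_s) = (104 + j288)/(204 + j288), |Γ_s| = 0.868

|Γ| ≈ 0.868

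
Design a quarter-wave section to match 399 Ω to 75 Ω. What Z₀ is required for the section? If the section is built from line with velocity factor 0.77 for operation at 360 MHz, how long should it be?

Z_qwt ≈ 173 Ω; length ≈ 16 cm

Z_qwt = √(Z_0·R_L) = √(75 × 399) = √29920
λ = 0.77·c/f = 0.642 m, so l = λ/4 = 0.16 m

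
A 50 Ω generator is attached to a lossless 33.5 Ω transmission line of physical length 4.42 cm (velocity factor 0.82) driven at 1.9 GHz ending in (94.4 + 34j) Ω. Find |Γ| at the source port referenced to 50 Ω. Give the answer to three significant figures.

λ = v/f = 0.82·c / 1.9 GHz = 0.129 m
βl = 2π·l/λ = 2π × 0.341 = 123°
tan(βl) = -1.55
Z_in = Z_0·(Z_L + jZ_0·tanβl)/(Z_0 + jZ_L·tanβl) = 12.5 + j14.3 Ω
Γ_s = (Z_in − Z_s)/(Z_in + Z_s) = (-37.5 + j14.3)/(62.5 + j14.3), |Γ_s| = 0.626

|Γ| ≈ 0.626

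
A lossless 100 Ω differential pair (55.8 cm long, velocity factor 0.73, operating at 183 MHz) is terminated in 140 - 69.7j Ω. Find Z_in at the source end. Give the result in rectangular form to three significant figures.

λ = v/f = 0.73·c / 183 MHz = 1.2 m
βl = 2π·l/λ = 2π × 0.466 = 168°
tan(βl) = tan(168°) = -0.215
Z_in = Z_0·(Z_L + jZ_0·tanβl)/(Z_0 + jZ_L·tanβl)
     = 100·(140 − j91.2)/(85 − j30.1)

Z_in ≈ 180 − j43.5 Ω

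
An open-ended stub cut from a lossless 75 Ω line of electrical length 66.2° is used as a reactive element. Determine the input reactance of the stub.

tan(βl) = 2.27
For an open-ended stub, Z_in = −jZ_0·cot(βl) = −jZ_0/tan(βl)

X_in ≈ -33.1 Ω (capacitive)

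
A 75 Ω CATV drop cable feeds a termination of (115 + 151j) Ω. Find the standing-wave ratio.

VSWR ≈ 4.61

Γ = (Z_L − Z_0)/(Z_L + Z_0) = (40 + j151)/(190 + j151)
|Γ| = 156/243 = 0.644
VSWR = (1 + |Γ|)/(1 − |Γ|) = 1.64/0.356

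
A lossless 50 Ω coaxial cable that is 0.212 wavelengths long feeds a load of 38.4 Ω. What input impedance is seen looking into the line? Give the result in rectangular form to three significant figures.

Z_in ≈ 62.7 + j7.69 Ω

βl = 2π × 0.212 = 76.3°
tan(βl) = tan(76.3°) = 4.11
Z_in = Z_0·(Z_L + jZ_0·tanβl)/(Z_0 + jZ_L·tanβl)
     = 50·(38.4 + j205)/(50 + j158)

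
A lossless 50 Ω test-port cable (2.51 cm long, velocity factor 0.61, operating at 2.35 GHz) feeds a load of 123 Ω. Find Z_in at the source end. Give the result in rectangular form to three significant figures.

Z_in ≈ 24.2 + j19.6 Ω

λ = v/f = 0.61·c / 2.35 GHz = 0.0779 m
βl = 2π·l/λ = 2π × 0.322 = 116°
tan(βl) = tan(116°) = -2.05
Z_in = Z_0·(Z_L + jZ_0·tanβl)/(Z_0 + jZ_L·tanβl)
     = 50·(123 − j102)/(50 − j252)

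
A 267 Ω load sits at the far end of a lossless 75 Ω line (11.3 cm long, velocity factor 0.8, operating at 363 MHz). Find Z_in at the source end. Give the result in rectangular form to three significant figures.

λ = v/f = 0.8·c / 363 MHz = 0.661 m
βl = 2π·l/λ = 2π × 0.171 = 61.5°
tan(βl) = tan(61.5°) = 1.84
Z_in = Z_0·(Z_L + jZ_0·tanβl)/(Z_0 + jZ_L·tanβl)
     = 75·(267 + j138)/(75 + j492)

Z_in ≈ 26.6 − j36.6 Ω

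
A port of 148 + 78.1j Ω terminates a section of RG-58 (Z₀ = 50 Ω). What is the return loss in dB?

RL ≈ 4.6 dB

Γ = (98 + j78.1)/(198 + j78.1), |Γ| = 0.589
RL = −20·log₁₀|Γ| = −20·log₁₀(0.589)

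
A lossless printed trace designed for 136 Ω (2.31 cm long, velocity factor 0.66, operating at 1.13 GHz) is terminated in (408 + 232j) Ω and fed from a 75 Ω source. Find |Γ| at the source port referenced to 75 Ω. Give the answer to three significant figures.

|Γ| ≈ 0.689

λ = v/f = 0.66·c / 1.13 GHz = 0.175 m
βl = 2π·l/λ = 2π × 0.132 = 47.5°
tan(βl) = 1.09
Z_in = Z_0·(Z_L + jZ_0·tanβl)/(Z_0 + jZ_L·tanβl) = 78.1 − j145 Ω
Γ_s = (Z_in − Z_s)/(Z_in + Z_s) = (3.11 − j145)/(153 − j145), |Γ_s| = 0.689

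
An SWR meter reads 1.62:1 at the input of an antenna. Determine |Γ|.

|Γ| ≈ 0.237

|Γ| = (S − 1)/(S + 1) = (1.62 − 1)/(1.62 + 1) = 0.62/2.62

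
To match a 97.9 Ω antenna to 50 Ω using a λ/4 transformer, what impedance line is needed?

Z_qwt ≈ 70 Ω

Z_qwt = √(Z_0·R_L) = √(50 × 97.9) = √4895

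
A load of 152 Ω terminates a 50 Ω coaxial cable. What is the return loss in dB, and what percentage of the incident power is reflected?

RL ≈ 5.94 dB; 25.5% of incident power reflected

Γ = (152 − 50)/(152 + 50) = 0.505
RL = −20·log₁₀(0.505) = 5.94 dB
P_refl/P_inc = |Γ|² = 0.255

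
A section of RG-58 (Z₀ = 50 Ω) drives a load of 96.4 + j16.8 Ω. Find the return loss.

Γ = (46.4 + j16.8)/(146.4 + j16.8), |Γ| = 0.335
RL = −20·log₁₀|Γ| = −20·log₁₀(0.335)

RL ≈ 9.5 dB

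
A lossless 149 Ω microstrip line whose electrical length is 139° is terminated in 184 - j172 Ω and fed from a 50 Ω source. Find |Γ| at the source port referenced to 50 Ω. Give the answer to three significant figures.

|Γ| ≈ 0.772

tan(βl) = -0.869
Z_in = Z_0·(Z_L + jZ_0·tanβl)/(Z_0 + jZ_L·tanβl) = 280 + j172 Ω
Γ_s = (Z_in − Z_s)/(Z_in + Z_s) = (230 + j172)/(330 + j172), |Γ_s| = 0.772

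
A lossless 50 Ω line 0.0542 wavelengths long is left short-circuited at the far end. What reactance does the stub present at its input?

X_in ≈ 17.7 Ω (inductive)

βl = 2π × 0.0542 = 19.5°
tan(βl) = 0.354
For a short-circuited stub, Z_in = jZ_0·tan(βl)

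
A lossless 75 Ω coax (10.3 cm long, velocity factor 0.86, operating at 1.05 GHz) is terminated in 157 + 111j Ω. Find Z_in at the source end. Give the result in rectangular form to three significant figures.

λ = v/f = 0.86·c / 1.05 GHz = 0.246 m
βl = 2π·l/λ = 2π × 0.419 = 151°
tan(βl) = tan(151°) = -0.556
Z_in = Z_0·(Z_L + jZ_0·tanβl)/(Z_0 + jZ_L·tanβl)
     = 75·(157 + j69.3)/(137 − j87.4)

Z_in ≈ 43.9 + j66 Ω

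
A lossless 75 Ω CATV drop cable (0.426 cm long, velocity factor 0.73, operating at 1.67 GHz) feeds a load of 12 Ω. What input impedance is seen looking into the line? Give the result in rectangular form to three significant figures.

Z_in ≈ 12.5 + j15.1 Ω

λ = v/f = 0.73·c / 1.67 GHz = 0.131 m
βl = 2π·l/λ = 2π × 0.0325 = 11.7°
tan(βl) = tan(11.7°) = 0.207
Z_in = Z_0·(Z_L + jZ_0·tanβl)/(Z_0 + jZ_L·tanβl)
     = 75·(12 + j15.5)/(75 + j2.48)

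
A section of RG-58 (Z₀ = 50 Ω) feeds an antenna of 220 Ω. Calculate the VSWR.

VSWR ≈ 4.4

For a purely resistive load, VSWR = R_L/Z_0 or Z_0/R_L (whichever > 1) = 220/50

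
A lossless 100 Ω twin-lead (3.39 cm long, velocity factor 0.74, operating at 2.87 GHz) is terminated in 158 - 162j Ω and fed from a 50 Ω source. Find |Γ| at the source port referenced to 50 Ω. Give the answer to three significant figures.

λ = v/f = 0.74·c / 2.87 GHz = 0.0774 m
βl = 2π·l/λ = 2π × 0.438 = 158°
tan(βl) = -0.409
Z_in = Z_0·(Z_L + jZ_0·tanβl)/(Z_0 + jZ_L·tanβl) = 347 + j63 Ω
Γ_s = (Z_in − Z_s)/(Z_in + Z_s) = (297 + j63)/(397 + j63), |Γ_s| = 0.755

|Γ| ≈ 0.755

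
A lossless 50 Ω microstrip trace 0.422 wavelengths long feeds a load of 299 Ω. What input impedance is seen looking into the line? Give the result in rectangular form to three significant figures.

βl = 2π × 0.422 = 152°
tan(βl) = tan(152°) = -0.534
Z_in = Z_0·(Z_L + jZ_0·tanβl)/(Z_0 + jZ_L·tanβl)
     = 50·(299 − j26.7)/(50 − j160)

Z_in ≈ 34.4 + j82.9 Ω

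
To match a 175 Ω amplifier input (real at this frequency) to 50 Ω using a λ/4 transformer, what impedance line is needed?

Z_qwt = √(Z_0·R_L) = √(50 × 175) = √8750

Z_qwt ≈ 93.5 Ω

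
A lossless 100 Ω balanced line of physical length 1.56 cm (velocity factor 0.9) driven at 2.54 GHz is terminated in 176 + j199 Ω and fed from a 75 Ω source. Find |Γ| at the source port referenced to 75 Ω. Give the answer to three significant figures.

λ = v/f = 0.9·c / 2.54 GHz = 0.106 m
βl = 2π·l/λ = 2π × 0.147 = 52.8°
tan(βl) = 1.32
Z_in = Z_0·(Z_L + jZ_0·tanβl)/(Z_0 + jZ_L·tanβl) = 60.1 − j118 Ω
Γ_s = (Z_in − Z_s)/(Z_in + Z_s) = (-14.9 − j118)/(135 − j118), |Γ_s| = 0.663

|Γ| ≈ 0.663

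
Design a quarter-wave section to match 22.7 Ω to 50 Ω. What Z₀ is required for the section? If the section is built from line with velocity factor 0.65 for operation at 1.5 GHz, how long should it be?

Z_qwt ≈ 33.7 Ω; length ≈ 3.25 cm

Z_qwt = √(Z_0·R_L) = √(50 × 22.7) = √1135
λ = 0.65·c/f = 0.13 m, so l = λ/4 = 0.0325 m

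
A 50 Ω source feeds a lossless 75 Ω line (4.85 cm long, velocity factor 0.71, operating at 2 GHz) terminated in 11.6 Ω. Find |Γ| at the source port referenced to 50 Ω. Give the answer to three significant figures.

|Γ| ≈ 0.651

λ = v/f = 0.71·c / 2 GHz = 0.106 m
βl = 2π·l/λ = 2π × 0.455 = 164°
tan(βl) = -0.288
Z_in = Z_0·(Z_L + jZ_0·tanβl)/(Z_0 + jZ_L·tanβl) = 12.5 − j21 Ω
Γ_s = (Z_in − Z_s)/(Z_in + Z_s) = (-37.5 − j21)/(62.5 − j21), |Γ_s| = 0.651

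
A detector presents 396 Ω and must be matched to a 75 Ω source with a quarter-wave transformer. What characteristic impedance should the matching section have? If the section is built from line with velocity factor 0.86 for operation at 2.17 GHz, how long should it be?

Z_qwt ≈ 172 Ω; length ≈ 2.97 cm

Z_qwt = √(Z_0·R_L) = √(75 × 396) = √29700
λ = 0.86·c/f = 0.119 m, so l = λ/4 = 0.0297 m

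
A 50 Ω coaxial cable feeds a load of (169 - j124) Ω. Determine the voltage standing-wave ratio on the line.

Γ = (Z_L − Z_0)/(Z_L + Z_0) = (119 − j124)/(219 − j124)
|Γ| = 172/252 = 0.683
VSWR = (1 + |Γ|)/(1 − |Γ|) = 1.68/0.317

VSWR ≈ 5.31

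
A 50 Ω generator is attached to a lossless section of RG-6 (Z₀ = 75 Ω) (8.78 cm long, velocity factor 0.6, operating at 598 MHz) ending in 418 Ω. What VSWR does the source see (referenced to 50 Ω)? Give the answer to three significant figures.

VSWR ≈ 4.04

λ = v/f = 0.6·c / 598 MHz = 0.301 m
βl = 2π·l/λ = 2π × 0.292 = 105°
tan(βl) = -3.73
Z_in = Z_0·(Z_L + jZ_0·tanβl)/(Z_0 + jZ_L·tanβl) = 14.4 + j19.4 Ω
Γ_s = (Z_in − Z_s)/(Z_in + Z_s) = (-35.6 + j19.4)/(64.4 + j19.4), |Γ_s| = 0.603
VSWR = (1 + |Γ_s|)/(1 − |Γ_s|)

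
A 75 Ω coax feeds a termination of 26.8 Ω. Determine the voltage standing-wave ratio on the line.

VSWR ≈ 2.8

Γ = (26.8 − 75)/(26.8 + 75) = -0.473
VSWR = (1 + 0.473)/(1 − 0.473)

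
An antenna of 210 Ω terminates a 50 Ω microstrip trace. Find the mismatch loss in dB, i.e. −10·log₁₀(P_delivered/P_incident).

mismatch loss ≈ 2.07 dB

Γ = (210 − 50)/(210 + 50) = 0.615
|Γ|² = 0.379, so P_del/P_inc = 1 − |Γ|² = 0.621
ML = −10·log₁₀(1 − |Γ|²)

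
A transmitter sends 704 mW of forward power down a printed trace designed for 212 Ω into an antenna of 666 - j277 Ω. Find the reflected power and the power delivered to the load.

|Γ| = |(454 − j277)/(878 − j277)| = 0.578
|Γ|² = 0.334
P_refl = |Γ|²·P_inc = 235 mW, P_del = (1 − |Γ|²)·P_inc = 469 mW

P_reflected ≈ 235 mW; P_delivered ≈ 469 mW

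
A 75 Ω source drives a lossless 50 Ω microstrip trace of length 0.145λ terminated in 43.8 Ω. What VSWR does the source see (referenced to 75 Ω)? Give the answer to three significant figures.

VSWR ≈ 1.48

βl = 2π × 0.145 = 52.2°
tan(βl) = 1.29
Z_in = Z_0·(Z_L + jZ_0·tanβl)/(Z_0 + jZ_L·tanβl) = 51.2 + j6.59 Ω
Γ_s = (Z_in − Z_s)/(Z_in + Z_s) = (-23.8 + j6.59)/(126 + j6.59), |Γ_s| = 0.195
VSWR = (1 + |Γ_s|)/(1 − |Γ_s|)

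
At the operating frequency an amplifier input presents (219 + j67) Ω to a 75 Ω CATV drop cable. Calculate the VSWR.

Γ = (Z_L − Z_0)/(Z_L + Z_0) = (144 + j67)/(294 + j67)
|Γ| = 159/302 = 0.527
VSWR = (1 + |Γ|)/(1 − |Γ|) = 1.53/0.473

VSWR ≈ 3.23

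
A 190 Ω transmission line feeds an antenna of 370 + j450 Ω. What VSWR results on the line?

VSWR ≈ 5.15

Γ = (Z_L − Z_0)/(Z_L + Z_0) = (180 + j450)/(560 + j450)
|Γ| = 485/718 = 0.675
VSWR = (1 + |Γ|)/(1 − |Γ|) = 1.67/0.325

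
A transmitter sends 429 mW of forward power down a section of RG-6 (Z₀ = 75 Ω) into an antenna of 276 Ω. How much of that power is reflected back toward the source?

P_reflected ≈ 141 mW

Γ = (276 − 75)/(276 + 75) = 0.573
|Γ|² = 0.328
P_refl = |Γ|²·P_inc = 141 mW, P_del = (1 − |Γ|²)·P_inc = 288 mW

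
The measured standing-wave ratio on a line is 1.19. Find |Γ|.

|Γ| = (S − 1)/(S + 1) = (1.19 − 1)/(1.19 + 1) = 0.19/2.19

|Γ| ≈ 0.0868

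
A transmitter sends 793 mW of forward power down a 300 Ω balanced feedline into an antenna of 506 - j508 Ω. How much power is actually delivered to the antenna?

|Γ| = |(206 − j508)/(806 − j508)| = 0.575
|Γ|² = 0.331
P_refl = |Γ|²·P_inc = 263 mW, P_del = (1 − |Γ|²)·P_inc = 530 mW

P_delivered ≈ 530 mW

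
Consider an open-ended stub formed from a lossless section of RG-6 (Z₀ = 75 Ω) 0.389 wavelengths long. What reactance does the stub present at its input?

βl = 2π × 0.389 = 140°
tan(βl) = -0.838
For an open-ended stub, Z_in = −jZ_0·cot(βl) = −jZ_0/tan(βl)

X_in ≈ 89.5 Ω (inductive)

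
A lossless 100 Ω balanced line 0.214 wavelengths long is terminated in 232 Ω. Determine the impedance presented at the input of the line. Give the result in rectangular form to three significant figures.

βl = 2π × 0.214 = 77°
tan(βl) = tan(77°) = 4.35
Z_in = Z_0·(Z_L + jZ_0·tanβl)/(Z_0 + jZ_L·tanβl)
     = 100·(232 + j435)/(100 + j1010)

Z_in ≈ 44.9 − j18.6 Ω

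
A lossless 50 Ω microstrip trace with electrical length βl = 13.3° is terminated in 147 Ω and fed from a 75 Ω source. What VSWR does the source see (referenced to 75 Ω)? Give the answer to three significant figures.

tan(βl) = 0.236
Z_in = Z_0·(Z_L + jZ_0·tanβl)/(Z_0 + jZ_L·tanβl) = 105 − j60.9 Ω
Γ_s = (Z_in − Z_s)/(Z_in + Z_s) = (29.7 − j60.9)/(180 − j60.9), |Γ_s| = 0.357
VSWR = (1 + |Γ_s|)/(1 − |Γ_s|)

VSWR ≈ 2.11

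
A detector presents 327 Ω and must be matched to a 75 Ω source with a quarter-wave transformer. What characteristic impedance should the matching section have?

Z_qwt ≈ 157 Ω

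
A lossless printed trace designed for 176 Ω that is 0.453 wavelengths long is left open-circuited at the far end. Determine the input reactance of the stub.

X_in ≈ 579 Ω (inductive)

βl = 2π × 0.453 = 163°
tan(βl) = -0.304
For an open-circuited stub, Z_in = −jZ_0·cot(βl) = −jZ_0/tan(βl)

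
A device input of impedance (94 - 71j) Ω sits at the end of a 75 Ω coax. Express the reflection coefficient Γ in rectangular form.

Γ = (Z_L − Z_0)/(Z_L + Z_0) = (19 − j71)/(169 − j71)

Γ ≈ 0.246 − j0.317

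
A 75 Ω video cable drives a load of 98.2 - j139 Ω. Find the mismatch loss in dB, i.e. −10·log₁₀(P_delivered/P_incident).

mismatch loss ≈ 2.24 dB

Γ = (23.2 − j139)/(173.2 − j139), |Γ| = 0.635
|Γ|² = 0.403, so P_del/P_inc = 1 − |Γ|² = 0.597
ML = −10·log₁₀(1 − |Γ|²)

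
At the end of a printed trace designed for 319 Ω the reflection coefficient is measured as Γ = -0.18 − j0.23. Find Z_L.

Z_L = Z_0·(1 + Γ)/(1 − Γ) = 319·(0.82 − j0.23)/(1.18 + j0.23)

Z_L ≈ 202 − j102 Ω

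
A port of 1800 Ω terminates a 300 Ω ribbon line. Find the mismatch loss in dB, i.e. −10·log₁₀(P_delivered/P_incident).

mismatch loss ≈ 3.1 dB

Γ = (1800 − 300)/(1800 + 300) = 0.714
|Γ|² = 0.51, so P_del/P_inc = 1 − |Γ|² = 0.49
ML = −10·log₁₀(1 − |Γ|²)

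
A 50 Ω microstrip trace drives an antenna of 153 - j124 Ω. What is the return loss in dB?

Γ = (103 − j124)/(203 − j124), |Γ| = 0.678
RL = −20·log₁₀|Γ| = −20·log₁₀(0.678)

RL ≈ 3.38 dB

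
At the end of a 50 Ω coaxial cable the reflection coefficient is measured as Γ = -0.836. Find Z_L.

Z_L = Z_0·(1 + Γ)/(1 − Γ) = 50·(0.164)/(1.84)

Z_L ≈ 4.47 Ω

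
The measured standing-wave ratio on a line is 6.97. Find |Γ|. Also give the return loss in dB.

|Γ| ≈ 0.749; return loss ≈ 2.51 dB

|Γ| = (S − 1)/(S + 1) = (6.97 − 1)/(6.97 + 1) = 5.97/7.97
RL = −20·log₁₀|Γ| = −20·log₁₀(0.749)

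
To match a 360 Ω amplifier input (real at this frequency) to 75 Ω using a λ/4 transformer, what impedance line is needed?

Z_qwt ≈ 164 Ω

Z_qwt = √(Z_0·R_L) = √(75 × 360) = √27000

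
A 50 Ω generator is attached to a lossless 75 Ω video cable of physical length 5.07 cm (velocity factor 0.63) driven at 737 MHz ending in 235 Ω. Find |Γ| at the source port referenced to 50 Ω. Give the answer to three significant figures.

λ = v/f = 0.63·c / 737 MHz = 0.256 m
βl = 2π·l/λ = 2π × 0.198 = 71.2°
tan(βl) = 2.93
Z_in = Z_0·(Z_L + jZ_0·tanβl)/(Z_0 + jZ_L·tanβl) = 26.4 − j22.7 Ω
Γ_s = (Z_in − Z_s)/(Z_in + Z_s) = (-23.6 − j22.7)/(76.4 − j22.7), |Γ_s| = 0.411

|Γ| ≈ 0.411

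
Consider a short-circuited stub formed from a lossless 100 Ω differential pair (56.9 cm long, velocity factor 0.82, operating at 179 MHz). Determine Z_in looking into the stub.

λ = v/f = 0.82·c / 179 MHz = 1.37 m
βl = 2π·l/λ = 2π × 0.414 = 149°
tan(βl) = -0.6
For a short-circuited stub, Z_in = jZ_0·tan(βl)

Z_in ≈ −j60 Ω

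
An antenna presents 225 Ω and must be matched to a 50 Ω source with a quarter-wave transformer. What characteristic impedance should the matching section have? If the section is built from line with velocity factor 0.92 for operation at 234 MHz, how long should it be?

Z_qwt ≈ 106 Ω; length ≈ 29.5 cm

Z_qwt = √(Z_0·R_L) = √(50 × 225) = √11250
λ = 0.92·c/f = 1.18 m, so l = λ/4 = 0.295 m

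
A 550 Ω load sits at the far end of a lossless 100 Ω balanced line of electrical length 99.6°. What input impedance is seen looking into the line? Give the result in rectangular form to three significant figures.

tan(βl) = tan(99.6°) = -5.91
Z_in = Z_0·(Z_L + jZ_0·tanβl)/(Z_0 + jZ_L·tanβl)
     = 100·(550 − j591)/(100 − j3250)

Z_in ≈ 18.7 + j16.3 Ω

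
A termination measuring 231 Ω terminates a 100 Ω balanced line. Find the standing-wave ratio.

Γ = (231 − 100)/(231 + 100) = 0.396
VSWR = (1 + 0.396)/(1 − 0.396)

VSWR ≈ 2.31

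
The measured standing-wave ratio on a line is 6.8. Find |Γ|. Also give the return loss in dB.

|Γ| ≈ 0.744; return loss ≈ 2.57 dB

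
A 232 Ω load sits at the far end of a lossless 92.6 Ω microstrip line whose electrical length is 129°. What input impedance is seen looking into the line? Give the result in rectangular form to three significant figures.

Z_in ≈ 55.4 + j57.1 Ω

tan(βl) = tan(129°) = -1.23
Z_in = Z_0·(Z_L + jZ_0·tanβl)/(Z_0 + jZ_L·tanβl)
     = 92.6·(232 − j114)/(92.6 − j286)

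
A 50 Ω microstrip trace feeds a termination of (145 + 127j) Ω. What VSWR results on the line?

Γ = (Z_L − Z_0)/(Z_L + Z_0) = (95 + j127)/(195 + j127)
|Γ| = 159/233 = 0.682
VSWR = (1 + |Γ|)/(1 − |Γ|) = 1.68/0.318

VSWR ≈ 5.28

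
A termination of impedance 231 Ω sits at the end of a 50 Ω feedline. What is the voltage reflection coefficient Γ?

Γ = (Z_L − Z_0)/(Z_L + Z_0) = (231 − 50)/(231 + 50) = 181/281

Γ = 0.644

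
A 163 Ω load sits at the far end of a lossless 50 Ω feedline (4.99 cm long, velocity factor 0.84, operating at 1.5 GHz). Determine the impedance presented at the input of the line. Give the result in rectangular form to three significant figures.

λ = v/f = 0.84·c / 1.5 GHz = 0.168 m
βl = 2π·l/λ = 2π × 0.297 = 107°
tan(βl) = tan(107°) = -3.29
Z_in = Z_0·(Z_L + jZ_0·tanβl)/(Z_0 + jZ_L·tanβl)
     = 50·(163 − j164)/(50 − j536)

Z_in ≈ 16.6 + j13.7 Ω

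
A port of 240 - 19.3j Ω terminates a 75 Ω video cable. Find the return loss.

Γ = (165 − j19.3)/(315 − j19.3), |Γ| = 0.526
RL = −20·log₁₀|Γ| = −20·log₁₀(0.526)

RL ≈ 5.57 dB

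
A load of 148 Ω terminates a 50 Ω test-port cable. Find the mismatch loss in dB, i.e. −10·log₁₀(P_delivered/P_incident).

mismatch loss ≈ 1.22 dB

Γ = (148 − 50)/(148 + 50) = 0.495
|Γ|² = 0.245, so P_del/P_inc = 1 − |Γ|² = 0.755
ML = −10·log₁₀(1 − |Γ|²)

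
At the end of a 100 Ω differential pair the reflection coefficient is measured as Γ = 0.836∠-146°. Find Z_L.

Z_L = Z_0·(1 + Γ)/(1 − Γ) = 100·(0.307 − j0.467)/(1.69 + j0.467)

Z_L ≈ 9.76 − j30.3 Ω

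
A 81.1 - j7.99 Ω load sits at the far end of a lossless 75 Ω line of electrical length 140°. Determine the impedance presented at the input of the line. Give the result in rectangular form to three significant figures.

tan(βl) = tan(140°) = -0.839
Z_in = Z_0·(Z_L + jZ_0·tanβl)/(Z_0 + jZ_L·tanβl)
     = 75·(81.1 − j70.9)/(68.3 − j68.1)

Z_in ≈ 83.6 + j5.45 Ω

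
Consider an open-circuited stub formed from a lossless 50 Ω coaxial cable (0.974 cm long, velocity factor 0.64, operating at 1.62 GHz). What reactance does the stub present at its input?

λ = v/f = 0.64·c / 1.62 GHz = 0.119 m
βl = 2π·l/λ = 2π × 0.0822 = 29.6°
tan(βl) = 0.568
For an open-circuited stub, Z_in = −jZ_0·cot(βl) = −jZ_0/tan(βl)

X_in ≈ -88.1 Ω (capacitive)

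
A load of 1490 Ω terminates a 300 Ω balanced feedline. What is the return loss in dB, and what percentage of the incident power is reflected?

Γ = (1490 − 300)/(1490 + 300) = 0.665
RL = −20·log₁₀(0.665) = 3.55 dB
P_refl/P_inc = |Γ|² = 0.442

RL ≈ 3.55 dB; 44.2% of incident power reflected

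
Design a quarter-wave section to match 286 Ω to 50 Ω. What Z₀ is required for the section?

Z_qwt ≈ 120 Ω

Z_qwt = √(Z_0·R_L) = √(50 × 286) = √14300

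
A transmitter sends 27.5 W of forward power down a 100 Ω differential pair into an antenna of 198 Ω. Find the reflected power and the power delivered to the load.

Γ = (198 − 100)/(198 + 100) = 0.329
|Γ|² = 0.108
P_refl = |Γ|²·P_inc = 2.97 W, P_del = (1 − |Γ|²)·P_inc = 24.5 W

P_reflected ≈ 2.97 W; P_delivered ≈ 24.5 W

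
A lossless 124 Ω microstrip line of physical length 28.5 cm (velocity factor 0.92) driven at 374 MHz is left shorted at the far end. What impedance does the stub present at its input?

Z_in ≈ −j108 Ω

λ = v/f = 0.92·c / 374 MHz = 0.738 m
βl = 2π·l/λ = 2π × 0.386 = 139°
tan(βl) = -0.868
For a shorted stub, Z_in = jZ_0·tan(βl)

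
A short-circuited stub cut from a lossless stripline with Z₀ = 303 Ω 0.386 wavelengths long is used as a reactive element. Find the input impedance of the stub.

Z_in ≈ −j264 Ω

βl = 2π × 0.386 = 139°
tan(βl) = -0.871
For a short-circuited stub, Z_in = jZ_0·tan(βl)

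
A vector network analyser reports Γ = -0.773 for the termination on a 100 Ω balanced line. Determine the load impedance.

Z_L ≈ 12.8 Ω

Z_L = Z_0·(1 + Γ)/(1 − Γ) = 100·(0.227)/(1.77)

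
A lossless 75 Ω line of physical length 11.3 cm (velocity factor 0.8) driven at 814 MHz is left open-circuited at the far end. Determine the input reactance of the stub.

X_in ≈ 83.2 Ω (inductive)

λ = v/f = 0.8·c / 814 MHz = 0.295 m
βl = 2π·l/λ = 2π × 0.383 = 138°
tan(βl) = -0.901
For an open-circuited stub, Z_in = −jZ_0·cot(βl) = −jZ_0/tan(βl)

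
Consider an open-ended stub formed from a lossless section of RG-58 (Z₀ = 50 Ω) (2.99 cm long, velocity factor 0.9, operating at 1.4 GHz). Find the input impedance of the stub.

Z_in ≈ −j34 Ω

λ = v/f = 0.9·c / 1.4 GHz = 0.193 m
βl = 2π·l/λ = 2π × 0.155 = 55.8°
tan(βl) = 1.47
For an open-ended stub, Z_in = −jZ_0·cot(βl) = −jZ_0/tan(βl)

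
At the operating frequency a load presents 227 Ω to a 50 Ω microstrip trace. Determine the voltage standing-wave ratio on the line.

For a purely resistive load, VSWR = R_L/Z_0 or Z_0/R_L (whichever > 1) = 227/50

VSWR ≈ 4.54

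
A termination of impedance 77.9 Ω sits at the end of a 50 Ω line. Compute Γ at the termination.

Γ = (Z_L − Z_0)/(Z_L + Z_0) = (77.9 − 50)/(77.9 + 50) = 27.9/127.9

Γ = 0.218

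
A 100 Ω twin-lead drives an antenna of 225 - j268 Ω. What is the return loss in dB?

Γ = (125 − j268)/(325 − j268), |Γ| = 0.702
RL = −20·log₁₀|Γ| = −20·log₁₀(0.702)

RL ≈ 3.07 dB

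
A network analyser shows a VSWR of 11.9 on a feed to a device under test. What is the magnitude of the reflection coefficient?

|Γ| ≈ 0.845

|Γ| = (S − 1)/(S + 1) = (11.9 − 1)/(11.9 + 1) = 10.9/12.9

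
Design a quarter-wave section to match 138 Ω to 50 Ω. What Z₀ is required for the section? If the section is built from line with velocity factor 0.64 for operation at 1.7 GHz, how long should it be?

Z_qwt = √(Z_0·R_L) = √(50 × 138) = √6900
λ = 0.64·c/f = 0.113 m, so l = λ/4 = 0.0282 m

Z_qwt ≈ 83.1 Ω; length ≈ 2.82 cm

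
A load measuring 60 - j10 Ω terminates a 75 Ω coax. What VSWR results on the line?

VSWR ≈ 1.31

Γ = (Z_L − Z_0)/(Z_L + Z_0) = (-15 − j10)/(135 − j10)
|Γ| = 18/135 = 0.133
VSWR = (1 + |Γ|)/(1 − |Γ|) = 1.13/0.867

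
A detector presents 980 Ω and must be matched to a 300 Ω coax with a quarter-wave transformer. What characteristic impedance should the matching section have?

Z_qwt ≈ 542 Ω

Z_qwt = √(Z_0·R_L) = √(300 × 980) = √294000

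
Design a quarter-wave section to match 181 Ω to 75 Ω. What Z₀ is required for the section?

Z_qwt ≈ 117 Ω

Z_qwt = √(Z_0·R_L) = √(75 × 181) = √13580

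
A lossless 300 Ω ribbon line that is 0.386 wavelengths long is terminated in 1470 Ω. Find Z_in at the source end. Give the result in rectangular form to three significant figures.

βl = 2π × 0.386 = 139°
tan(βl) = tan(139°) = -0.871
Z_in = Z_0·(Z_L + jZ_0·tanβl)/(Z_0 + jZ_L·tanβl)
     = 300·(1470 − j261)/(300 − j1280)

Z_in ≈ 135 + j313 Ω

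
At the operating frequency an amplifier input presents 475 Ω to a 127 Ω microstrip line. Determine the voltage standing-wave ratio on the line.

For a purely resistive load, VSWR = R_L/Z_0 or Z_0/R_L (whichever > 1) = 475/127

VSWR ≈ 3.74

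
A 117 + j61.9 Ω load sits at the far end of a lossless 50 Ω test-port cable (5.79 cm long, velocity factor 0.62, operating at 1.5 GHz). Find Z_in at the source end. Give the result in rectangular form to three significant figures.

λ = v/f = 0.62·c / 1.5 GHz = 0.124 m
βl = 2π·l/λ = 2π × 0.467 = 168°
tan(βl) = tan(168°) = -0.211
Z_in = Z_0·(Z_L + jZ_0·tanβl)/(Z_0 + jZ_L·tanβl)
     = 50·(117 + j51.4)/(63 − j24.7)

Z_in ≈ 66.7 + j66.8 Ω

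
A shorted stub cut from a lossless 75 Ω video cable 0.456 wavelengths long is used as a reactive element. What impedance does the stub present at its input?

βl = 2π × 0.456 = 164°
tan(βl) = -0.284
For a shorted stub, Z_in = jZ_0·tan(βl)

Z_in ≈ −j21.3 Ω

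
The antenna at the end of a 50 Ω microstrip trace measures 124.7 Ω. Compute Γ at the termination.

Γ = 0.428

Γ = (Z_L − Z_0)/(Z_L + Z_0) = (124.7 − 50)/(124.7 + 50) = 74.7/174.7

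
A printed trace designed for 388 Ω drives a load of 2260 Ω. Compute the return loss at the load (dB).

RL ≈ 3.01 dB

Γ = (2260 − 388)/(2260 + 388) = 0.707
RL = −20·log₁₀|Γ| = −20·log₁₀(0.707)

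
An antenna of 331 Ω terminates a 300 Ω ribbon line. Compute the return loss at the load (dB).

RL ≈ 26.2 dB

Γ = (331 − 300)/(331 + 300) = 0.0491
RL = −20·log₁₀|Γ| = −20·log₁₀(0.0491)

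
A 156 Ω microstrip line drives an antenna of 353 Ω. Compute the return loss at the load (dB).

Γ = (353 − 156)/(353 + 156) = 0.387
RL = −20·log₁₀|Γ| = −20·log₁₀(0.387)

RL ≈ 8.25 dB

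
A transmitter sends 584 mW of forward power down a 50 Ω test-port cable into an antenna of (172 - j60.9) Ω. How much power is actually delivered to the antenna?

|Γ| = |(122 − j60.9)/(222 − j60.9)| = 0.592
|Γ|² = 0.351
P_refl = |Γ|²·P_inc = 205 mW, P_del = (1 − |Γ|²)·P_inc = 379 mW

P_delivered ≈ 379 mW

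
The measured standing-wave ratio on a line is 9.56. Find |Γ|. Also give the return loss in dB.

|Γ| ≈ 0.811; return loss ≈ 1.82 dB

|Γ| = (S − 1)/(S + 1) = (9.56 − 1)/(9.56 + 1) = 8.56/10.6
RL = −20·log₁₀|Γ| = −20·log₁₀(0.811)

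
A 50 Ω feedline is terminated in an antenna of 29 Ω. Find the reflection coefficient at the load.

Γ = -0.266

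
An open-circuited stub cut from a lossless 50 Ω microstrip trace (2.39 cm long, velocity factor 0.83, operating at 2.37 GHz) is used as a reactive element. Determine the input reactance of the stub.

λ = v/f = 0.83·c / 2.37 GHz = 0.105 m
βl = 2π·l/λ = 2π × 0.227 = 81.9°
tan(βl) = 7.02
For an open-circuited stub, Z_in = −jZ_0·cot(βl) = −jZ_0/tan(βl)

X_in ≈ -7.12 Ω (capacitive)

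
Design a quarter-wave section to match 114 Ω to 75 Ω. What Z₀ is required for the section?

Z_qwt ≈ 92.5 Ω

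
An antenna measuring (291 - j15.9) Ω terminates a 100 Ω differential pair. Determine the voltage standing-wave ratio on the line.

VSWR ≈ 2.92

Γ = (Z_L − Z_0)/(Z_L + Z_0) = (191 − j15.9)/(391 − j15.9)
|Γ| = 192/391 = 0.49
VSWR = (1 + |Γ|)/(1 − |Γ|) = 1.49/0.51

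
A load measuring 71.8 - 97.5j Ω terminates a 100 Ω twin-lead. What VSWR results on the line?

Γ = (Z_L − Z_0)/(Z_L + Z_0) = (-28.2 − j97.5)/(171.8 − j97.5)
|Γ| = 101/198 = 0.514
VSWR = (1 + |Γ|)/(1 − |Γ|) = 1.51/0.486

VSWR ≈ 3.11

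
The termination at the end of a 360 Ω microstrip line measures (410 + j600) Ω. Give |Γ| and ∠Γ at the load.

Γ ≈ 0.617 ∠ 47.3°

Γ = (Z_L − Z_0)/(Z_L + Z_0) = (50 + j600)/(770 + j600)
|Γ| = 602/976 = 0.617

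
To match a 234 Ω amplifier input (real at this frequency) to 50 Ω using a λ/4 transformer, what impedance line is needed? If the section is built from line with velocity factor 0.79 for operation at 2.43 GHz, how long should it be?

Z_qwt = √(Z_0·R_L) = √(50 × 234) = √11700
λ = 0.79·c/f = 0.0975 m, so l = λ/4 = 0.0244 m

Z_qwt ≈ 108 Ω; length ≈ 2.44 cm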